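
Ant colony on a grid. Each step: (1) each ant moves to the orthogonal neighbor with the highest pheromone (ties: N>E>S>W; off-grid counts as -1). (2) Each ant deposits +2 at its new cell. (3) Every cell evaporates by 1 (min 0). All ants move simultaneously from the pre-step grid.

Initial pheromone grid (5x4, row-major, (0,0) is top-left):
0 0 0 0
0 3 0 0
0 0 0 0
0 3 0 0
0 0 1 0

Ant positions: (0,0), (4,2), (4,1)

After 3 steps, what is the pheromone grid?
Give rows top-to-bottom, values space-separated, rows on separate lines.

After step 1: ants at (0,1),(3,2),(3,1)
  0 1 0 0
  0 2 0 0
  0 0 0 0
  0 4 1 0
  0 0 0 0
After step 2: ants at (1,1),(3,1),(3,2)
  0 0 0 0
  0 3 0 0
  0 0 0 0
  0 5 2 0
  0 0 0 0
After step 3: ants at (0,1),(3,2),(3,1)
  0 1 0 0
  0 2 0 0
  0 0 0 0
  0 6 3 0
  0 0 0 0

0 1 0 0
0 2 0 0
0 0 0 0
0 6 3 0
0 0 0 0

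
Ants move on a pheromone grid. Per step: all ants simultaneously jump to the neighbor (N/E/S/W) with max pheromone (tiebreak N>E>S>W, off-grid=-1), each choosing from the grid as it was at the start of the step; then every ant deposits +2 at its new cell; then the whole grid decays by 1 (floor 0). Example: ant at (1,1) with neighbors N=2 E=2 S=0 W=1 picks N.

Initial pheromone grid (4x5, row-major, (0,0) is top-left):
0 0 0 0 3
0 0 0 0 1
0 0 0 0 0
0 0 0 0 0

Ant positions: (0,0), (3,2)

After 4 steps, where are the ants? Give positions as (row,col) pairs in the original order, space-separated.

Step 1: ant0:(0,0)->E->(0,1) | ant1:(3,2)->N->(2,2)
  grid max=2 at (0,4)
Step 2: ant0:(0,1)->E->(0,2) | ant1:(2,2)->N->(1,2)
  grid max=1 at (0,2)
Step 3: ant0:(0,2)->S->(1,2) | ant1:(1,2)->N->(0,2)
  grid max=2 at (0,2)
Step 4: ant0:(1,2)->N->(0,2) | ant1:(0,2)->S->(1,2)
  grid max=3 at (0,2)

(0,2) (1,2)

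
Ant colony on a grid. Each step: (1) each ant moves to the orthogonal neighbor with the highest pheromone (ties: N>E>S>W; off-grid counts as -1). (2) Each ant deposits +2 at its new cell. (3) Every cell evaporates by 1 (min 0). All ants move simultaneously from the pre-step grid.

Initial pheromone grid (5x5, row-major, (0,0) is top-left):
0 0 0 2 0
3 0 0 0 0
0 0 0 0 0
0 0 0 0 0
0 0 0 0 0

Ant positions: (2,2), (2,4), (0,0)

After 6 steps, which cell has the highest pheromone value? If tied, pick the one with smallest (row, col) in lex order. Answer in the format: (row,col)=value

Answer: (0,4)=5

Derivation:
Step 1: ant0:(2,2)->N->(1,2) | ant1:(2,4)->N->(1,4) | ant2:(0,0)->S->(1,0)
  grid max=4 at (1,0)
Step 2: ant0:(1,2)->N->(0,2) | ant1:(1,4)->N->(0,4) | ant2:(1,0)->N->(0,0)
  grid max=3 at (1,0)
Step 3: ant0:(0,2)->E->(0,3) | ant1:(0,4)->S->(1,4) | ant2:(0,0)->S->(1,0)
  grid max=4 at (1,0)
Step 4: ant0:(0,3)->E->(0,4) | ant1:(1,4)->N->(0,4) | ant2:(1,0)->N->(0,0)
  grid max=3 at (0,4)
Step 5: ant0:(0,4)->S->(1,4) | ant1:(0,4)->S->(1,4) | ant2:(0,0)->S->(1,0)
  grid max=4 at (1,0)
Step 6: ant0:(1,4)->N->(0,4) | ant1:(1,4)->N->(0,4) | ant2:(1,0)->N->(0,0)
  grid max=5 at (0,4)
Final grid:
  1 0 0 0 5
  3 0 0 0 2
  0 0 0 0 0
  0 0 0 0 0
  0 0 0 0 0
Max pheromone 5 at (0,4)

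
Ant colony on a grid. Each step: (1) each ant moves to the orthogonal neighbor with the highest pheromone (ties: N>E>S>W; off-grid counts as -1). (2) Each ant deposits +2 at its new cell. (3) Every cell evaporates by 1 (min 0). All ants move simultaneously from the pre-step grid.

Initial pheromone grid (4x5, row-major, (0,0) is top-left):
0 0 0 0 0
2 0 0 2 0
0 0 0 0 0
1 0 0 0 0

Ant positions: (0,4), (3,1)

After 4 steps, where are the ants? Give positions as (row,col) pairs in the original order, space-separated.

Step 1: ant0:(0,4)->S->(1,4) | ant1:(3,1)->W->(3,0)
  grid max=2 at (3,0)
Step 2: ant0:(1,4)->W->(1,3) | ant1:(3,0)->N->(2,0)
  grid max=2 at (1,3)
Step 3: ant0:(1,3)->N->(0,3) | ant1:(2,0)->S->(3,0)
  grid max=2 at (3,0)
Step 4: ant0:(0,3)->S->(1,3) | ant1:(3,0)->N->(2,0)
  grid max=2 at (1,3)

(1,3) (2,0)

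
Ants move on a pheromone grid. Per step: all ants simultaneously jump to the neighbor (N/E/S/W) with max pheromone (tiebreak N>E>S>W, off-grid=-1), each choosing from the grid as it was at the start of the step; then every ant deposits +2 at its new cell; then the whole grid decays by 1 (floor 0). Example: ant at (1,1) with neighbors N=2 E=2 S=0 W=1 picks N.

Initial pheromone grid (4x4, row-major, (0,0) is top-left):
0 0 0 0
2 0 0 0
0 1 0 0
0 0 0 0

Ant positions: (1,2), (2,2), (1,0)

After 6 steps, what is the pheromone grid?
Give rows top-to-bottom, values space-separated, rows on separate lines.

After step 1: ants at (0,2),(2,1),(0,0)
  1 0 1 0
  1 0 0 0
  0 2 0 0
  0 0 0 0
After step 2: ants at (0,3),(1,1),(1,0)
  0 0 0 1
  2 1 0 0
  0 1 0 0
  0 0 0 0
After step 3: ants at (1,3),(1,0),(1,1)
  0 0 0 0
  3 2 0 1
  0 0 0 0
  0 0 0 0
After step 4: ants at (0,3),(1,1),(1,0)
  0 0 0 1
  4 3 0 0
  0 0 0 0
  0 0 0 0
After step 5: ants at (1,3),(1,0),(1,1)
  0 0 0 0
  5 4 0 1
  0 0 0 0
  0 0 0 0
After step 6: ants at (0,3),(1,1),(1,0)
  0 0 0 1
  6 5 0 0
  0 0 0 0
  0 0 0 0

0 0 0 1
6 5 0 0
0 0 0 0
0 0 0 0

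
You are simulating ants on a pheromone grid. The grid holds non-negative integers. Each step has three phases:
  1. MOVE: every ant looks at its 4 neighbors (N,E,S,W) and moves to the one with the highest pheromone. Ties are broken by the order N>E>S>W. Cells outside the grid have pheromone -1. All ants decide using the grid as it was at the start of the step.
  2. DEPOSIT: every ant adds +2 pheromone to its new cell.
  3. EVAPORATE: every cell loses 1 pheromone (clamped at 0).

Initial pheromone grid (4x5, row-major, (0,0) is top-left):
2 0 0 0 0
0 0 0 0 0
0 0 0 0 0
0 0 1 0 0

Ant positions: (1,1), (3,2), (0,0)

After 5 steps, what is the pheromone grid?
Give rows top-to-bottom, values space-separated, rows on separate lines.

After step 1: ants at (0,1),(2,2),(0,1)
  1 3 0 0 0
  0 0 0 0 0
  0 0 1 0 0
  0 0 0 0 0
After step 2: ants at (0,0),(1,2),(0,0)
  4 2 0 0 0
  0 0 1 0 0
  0 0 0 0 0
  0 0 0 0 0
After step 3: ants at (0,1),(0,2),(0,1)
  3 5 1 0 0
  0 0 0 0 0
  0 0 0 0 0
  0 0 0 0 0
After step 4: ants at (0,0),(0,1),(0,0)
  6 6 0 0 0
  0 0 0 0 0
  0 0 0 0 0
  0 0 0 0 0
After step 5: ants at (0,1),(0,0),(0,1)
  7 9 0 0 0
  0 0 0 0 0
  0 0 0 0 0
  0 0 0 0 0

7 9 0 0 0
0 0 0 0 0
0 0 0 0 0
0 0 0 0 0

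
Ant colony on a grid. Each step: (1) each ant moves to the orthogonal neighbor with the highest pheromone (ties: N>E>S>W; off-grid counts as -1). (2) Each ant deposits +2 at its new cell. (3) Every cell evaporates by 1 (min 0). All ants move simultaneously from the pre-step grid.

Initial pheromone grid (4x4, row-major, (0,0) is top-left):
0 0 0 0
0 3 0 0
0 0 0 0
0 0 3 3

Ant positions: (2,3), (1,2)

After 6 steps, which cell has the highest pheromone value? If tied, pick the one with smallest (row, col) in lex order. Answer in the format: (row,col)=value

Step 1: ant0:(2,3)->S->(3,3) | ant1:(1,2)->W->(1,1)
  grid max=4 at (1,1)
Step 2: ant0:(3,3)->W->(3,2) | ant1:(1,1)->N->(0,1)
  grid max=3 at (1,1)
Step 3: ant0:(3,2)->E->(3,3) | ant1:(0,1)->S->(1,1)
  grid max=4 at (1,1)
Step 4: ant0:(3,3)->W->(3,2) | ant1:(1,1)->N->(0,1)
  grid max=3 at (1,1)
Step 5: ant0:(3,2)->E->(3,3) | ant1:(0,1)->S->(1,1)
  grid max=4 at (1,1)
Step 6: ant0:(3,3)->W->(3,2) | ant1:(1,1)->N->(0,1)
  grid max=3 at (1,1)
Final grid:
  0 1 0 0
  0 3 0 0
  0 0 0 0
  0 0 3 3
Max pheromone 3 at (1,1)

Answer: (1,1)=3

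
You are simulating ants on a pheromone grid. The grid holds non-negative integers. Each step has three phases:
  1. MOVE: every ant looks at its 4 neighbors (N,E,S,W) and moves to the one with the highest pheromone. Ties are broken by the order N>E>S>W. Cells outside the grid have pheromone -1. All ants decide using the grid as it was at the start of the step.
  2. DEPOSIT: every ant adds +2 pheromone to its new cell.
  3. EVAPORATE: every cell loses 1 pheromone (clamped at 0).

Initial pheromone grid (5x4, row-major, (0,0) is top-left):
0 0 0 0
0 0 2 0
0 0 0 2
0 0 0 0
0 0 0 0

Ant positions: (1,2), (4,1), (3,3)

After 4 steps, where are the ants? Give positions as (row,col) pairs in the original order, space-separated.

Step 1: ant0:(1,2)->N->(0,2) | ant1:(4,1)->N->(3,1) | ant2:(3,3)->N->(2,3)
  grid max=3 at (2,3)
Step 2: ant0:(0,2)->S->(1,2) | ant1:(3,1)->N->(2,1) | ant2:(2,3)->N->(1,3)
  grid max=2 at (1,2)
Step 3: ant0:(1,2)->E->(1,3) | ant1:(2,1)->N->(1,1) | ant2:(1,3)->S->(2,3)
  grid max=3 at (2,3)
Step 4: ant0:(1,3)->S->(2,3) | ant1:(1,1)->E->(1,2) | ant2:(2,3)->N->(1,3)
  grid max=4 at (2,3)

(2,3) (1,2) (1,3)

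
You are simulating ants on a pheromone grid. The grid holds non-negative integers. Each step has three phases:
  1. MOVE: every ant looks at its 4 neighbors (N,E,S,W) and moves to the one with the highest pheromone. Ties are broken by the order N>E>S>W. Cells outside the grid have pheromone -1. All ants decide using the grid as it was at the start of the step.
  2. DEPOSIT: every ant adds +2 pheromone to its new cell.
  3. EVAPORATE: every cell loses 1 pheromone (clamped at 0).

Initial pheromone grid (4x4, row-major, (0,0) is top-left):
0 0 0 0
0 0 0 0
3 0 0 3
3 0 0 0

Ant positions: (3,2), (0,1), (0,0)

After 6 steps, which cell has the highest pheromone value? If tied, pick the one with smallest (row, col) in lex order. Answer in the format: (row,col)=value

Answer: (0,1)=6

Derivation:
Step 1: ant0:(3,2)->N->(2,2) | ant1:(0,1)->E->(0,2) | ant2:(0,0)->E->(0,1)
  grid max=2 at (2,0)
Step 2: ant0:(2,2)->E->(2,3) | ant1:(0,2)->W->(0,1) | ant2:(0,1)->E->(0,2)
  grid max=3 at (2,3)
Step 3: ant0:(2,3)->N->(1,3) | ant1:(0,1)->E->(0,2) | ant2:(0,2)->W->(0,1)
  grid max=3 at (0,1)
Step 4: ant0:(1,3)->S->(2,3) | ant1:(0,2)->W->(0,1) | ant2:(0,1)->E->(0,2)
  grid max=4 at (0,1)
Step 5: ant0:(2,3)->N->(1,3) | ant1:(0,1)->E->(0,2) | ant2:(0,2)->W->(0,1)
  grid max=5 at (0,1)
Step 6: ant0:(1,3)->S->(2,3) | ant1:(0,2)->W->(0,1) | ant2:(0,1)->E->(0,2)
  grid max=6 at (0,1)
Final grid:
  0 6 6 0
  0 0 0 0
  0 0 0 3
  0 0 0 0
Max pheromone 6 at (0,1)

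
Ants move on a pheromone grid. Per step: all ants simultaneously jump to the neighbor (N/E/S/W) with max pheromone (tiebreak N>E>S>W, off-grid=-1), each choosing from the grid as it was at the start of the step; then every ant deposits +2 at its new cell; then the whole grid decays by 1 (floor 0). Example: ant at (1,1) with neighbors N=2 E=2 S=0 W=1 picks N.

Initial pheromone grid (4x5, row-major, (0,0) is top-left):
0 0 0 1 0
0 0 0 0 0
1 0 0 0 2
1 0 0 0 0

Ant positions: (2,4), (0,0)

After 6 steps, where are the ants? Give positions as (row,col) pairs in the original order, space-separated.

Step 1: ant0:(2,4)->N->(1,4) | ant1:(0,0)->E->(0,1)
  grid max=1 at (0,1)
Step 2: ant0:(1,4)->S->(2,4) | ant1:(0,1)->E->(0,2)
  grid max=2 at (2,4)
Step 3: ant0:(2,4)->N->(1,4) | ant1:(0,2)->E->(0,3)
  grid max=1 at (0,3)
Step 4: ant0:(1,4)->S->(2,4) | ant1:(0,3)->E->(0,4)
  grid max=2 at (2,4)
Step 5: ant0:(2,4)->N->(1,4) | ant1:(0,4)->S->(1,4)
  grid max=3 at (1,4)
Step 6: ant0:(1,4)->S->(2,4) | ant1:(1,4)->S->(2,4)
  grid max=4 at (2,4)

(2,4) (2,4)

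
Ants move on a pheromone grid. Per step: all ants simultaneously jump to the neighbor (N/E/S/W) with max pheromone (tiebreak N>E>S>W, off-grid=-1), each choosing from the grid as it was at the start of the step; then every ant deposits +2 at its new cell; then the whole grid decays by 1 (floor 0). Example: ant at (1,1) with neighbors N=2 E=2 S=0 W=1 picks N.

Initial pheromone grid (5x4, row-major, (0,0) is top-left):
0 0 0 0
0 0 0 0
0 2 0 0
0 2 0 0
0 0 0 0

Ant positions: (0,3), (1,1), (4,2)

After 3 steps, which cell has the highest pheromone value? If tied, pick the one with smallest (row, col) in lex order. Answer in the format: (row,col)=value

Step 1: ant0:(0,3)->S->(1,3) | ant1:(1,1)->S->(2,1) | ant2:(4,2)->N->(3,2)
  grid max=3 at (2,1)
Step 2: ant0:(1,3)->N->(0,3) | ant1:(2,1)->S->(3,1) | ant2:(3,2)->W->(3,1)
  grid max=4 at (3,1)
Step 3: ant0:(0,3)->S->(1,3) | ant1:(3,1)->N->(2,1) | ant2:(3,1)->N->(2,1)
  grid max=5 at (2,1)
Final grid:
  0 0 0 0
  0 0 0 1
  0 5 0 0
  0 3 0 0
  0 0 0 0
Max pheromone 5 at (2,1)

Answer: (2,1)=5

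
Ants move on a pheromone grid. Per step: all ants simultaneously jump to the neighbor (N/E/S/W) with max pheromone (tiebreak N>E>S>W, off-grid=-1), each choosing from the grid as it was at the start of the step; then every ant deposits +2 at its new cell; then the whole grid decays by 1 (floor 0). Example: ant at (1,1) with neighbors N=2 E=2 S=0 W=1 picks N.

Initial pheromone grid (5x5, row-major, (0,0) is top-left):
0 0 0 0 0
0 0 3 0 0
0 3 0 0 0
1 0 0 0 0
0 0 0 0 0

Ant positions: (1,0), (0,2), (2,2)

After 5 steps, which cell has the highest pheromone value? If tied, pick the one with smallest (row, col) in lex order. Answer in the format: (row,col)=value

Step 1: ant0:(1,0)->N->(0,0) | ant1:(0,2)->S->(1,2) | ant2:(2,2)->N->(1,2)
  grid max=6 at (1,2)
Step 2: ant0:(0,0)->E->(0,1) | ant1:(1,2)->N->(0,2) | ant2:(1,2)->N->(0,2)
  grid max=5 at (1,2)
Step 3: ant0:(0,1)->E->(0,2) | ant1:(0,2)->S->(1,2) | ant2:(0,2)->S->(1,2)
  grid max=8 at (1,2)
Step 4: ant0:(0,2)->S->(1,2) | ant1:(1,2)->N->(0,2) | ant2:(1,2)->N->(0,2)
  grid max=9 at (1,2)
Step 5: ant0:(1,2)->N->(0,2) | ant1:(0,2)->S->(1,2) | ant2:(0,2)->S->(1,2)
  grid max=12 at (1,2)
Final grid:
  0 0 8 0 0
  0 0 12 0 0
  0 0 0 0 0
  0 0 0 0 0
  0 0 0 0 0
Max pheromone 12 at (1,2)

Answer: (1,2)=12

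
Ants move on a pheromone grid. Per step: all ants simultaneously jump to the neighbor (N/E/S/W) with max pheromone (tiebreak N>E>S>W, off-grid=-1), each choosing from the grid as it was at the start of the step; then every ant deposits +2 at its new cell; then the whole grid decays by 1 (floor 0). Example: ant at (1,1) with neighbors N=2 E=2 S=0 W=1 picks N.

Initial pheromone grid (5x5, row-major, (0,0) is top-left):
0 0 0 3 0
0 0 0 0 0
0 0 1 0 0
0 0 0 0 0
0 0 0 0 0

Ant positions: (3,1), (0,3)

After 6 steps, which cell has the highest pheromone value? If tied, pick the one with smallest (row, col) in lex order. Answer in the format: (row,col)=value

Step 1: ant0:(3,1)->N->(2,1) | ant1:(0,3)->E->(0,4)
  grid max=2 at (0,3)
Step 2: ant0:(2,1)->N->(1,1) | ant1:(0,4)->W->(0,3)
  grid max=3 at (0,3)
Step 3: ant0:(1,1)->N->(0,1) | ant1:(0,3)->E->(0,4)
  grid max=2 at (0,3)
Step 4: ant0:(0,1)->E->(0,2) | ant1:(0,4)->W->(0,3)
  grid max=3 at (0,3)
Step 5: ant0:(0,2)->E->(0,3) | ant1:(0,3)->W->(0,2)
  grid max=4 at (0,3)
Step 6: ant0:(0,3)->W->(0,2) | ant1:(0,2)->E->(0,3)
  grid max=5 at (0,3)
Final grid:
  0 0 3 5 0
  0 0 0 0 0
  0 0 0 0 0
  0 0 0 0 0
  0 0 0 0 0
Max pheromone 5 at (0,3)

Answer: (0,3)=5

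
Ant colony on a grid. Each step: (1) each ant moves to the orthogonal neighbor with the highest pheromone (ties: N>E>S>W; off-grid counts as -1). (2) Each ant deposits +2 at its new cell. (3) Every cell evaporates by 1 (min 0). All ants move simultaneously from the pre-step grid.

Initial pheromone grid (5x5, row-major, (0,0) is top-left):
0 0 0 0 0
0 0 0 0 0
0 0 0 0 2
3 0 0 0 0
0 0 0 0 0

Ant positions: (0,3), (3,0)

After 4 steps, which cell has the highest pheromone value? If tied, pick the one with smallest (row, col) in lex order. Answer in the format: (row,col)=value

Step 1: ant0:(0,3)->E->(0,4) | ant1:(3,0)->N->(2,0)
  grid max=2 at (3,0)
Step 2: ant0:(0,4)->S->(1,4) | ant1:(2,0)->S->(3,0)
  grid max=3 at (3,0)
Step 3: ant0:(1,4)->N->(0,4) | ant1:(3,0)->N->(2,0)
  grid max=2 at (3,0)
Step 4: ant0:(0,4)->S->(1,4) | ant1:(2,0)->S->(3,0)
  grid max=3 at (3,0)
Final grid:
  0 0 0 0 0
  0 0 0 0 1
  0 0 0 0 0
  3 0 0 0 0
  0 0 0 0 0
Max pheromone 3 at (3,0)

Answer: (3,0)=3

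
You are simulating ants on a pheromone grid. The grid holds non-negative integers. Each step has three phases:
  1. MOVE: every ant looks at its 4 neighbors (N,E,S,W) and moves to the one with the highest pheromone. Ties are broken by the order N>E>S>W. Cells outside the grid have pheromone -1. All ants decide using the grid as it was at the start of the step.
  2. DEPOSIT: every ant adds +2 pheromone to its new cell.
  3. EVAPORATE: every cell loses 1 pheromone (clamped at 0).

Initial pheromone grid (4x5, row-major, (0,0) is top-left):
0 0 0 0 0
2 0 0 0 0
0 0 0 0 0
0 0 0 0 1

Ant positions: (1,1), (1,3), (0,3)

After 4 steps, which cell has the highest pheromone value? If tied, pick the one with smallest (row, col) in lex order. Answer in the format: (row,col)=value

Step 1: ant0:(1,1)->W->(1,0) | ant1:(1,3)->N->(0,3) | ant2:(0,3)->E->(0,4)
  grid max=3 at (1,0)
Step 2: ant0:(1,0)->N->(0,0) | ant1:(0,3)->E->(0,4) | ant2:(0,4)->W->(0,3)
  grid max=2 at (0,3)
Step 3: ant0:(0,0)->S->(1,0) | ant1:(0,4)->W->(0,3) | ant2:(0,3)->E->(0,4)
  grid max=3 at (0,3)
Step 4: ant0:(1,0)->N->(0,0) | ant1:(0,3)->E->(0,4) | ant2:(0,4)->W->(0,3)
  grid max=4 at (0,3)
Final grid:
  1 0 0 4 4
  2 0 0 0 0
  0 0 0 0 0
  0 0 0 0 0
Max pheromone 4 at (0,3)

Answer: (0,3)=4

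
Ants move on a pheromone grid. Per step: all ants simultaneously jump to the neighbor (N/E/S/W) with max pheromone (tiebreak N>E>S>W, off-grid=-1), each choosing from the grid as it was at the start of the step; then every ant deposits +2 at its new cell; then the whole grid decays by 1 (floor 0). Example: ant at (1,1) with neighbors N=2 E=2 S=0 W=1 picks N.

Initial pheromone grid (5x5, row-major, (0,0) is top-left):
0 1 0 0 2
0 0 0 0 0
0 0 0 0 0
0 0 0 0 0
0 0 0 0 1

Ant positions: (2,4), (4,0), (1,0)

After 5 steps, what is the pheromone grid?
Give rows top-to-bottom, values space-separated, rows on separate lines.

After step 1: ants at (1,4),(3,0),(0,0)
  1 0 0 0 1
  0 0 0 0 1
  0 0 0 0 0
  1 0 0 0 0
  0 0 0 0 0
After step 2: ants at (0,4),(2,0),(0,1)
  0 1 0 0 2
  0 0 0 0 0
  1 0 0 0 0
  0 0 0 0 0
  0 0 0 0 0
After step 3: ants at (1,4),(1,0),(0,2)
  0 0 1 0 1
  1 0 0 0 1
  0 0 0 0 0
  0 0 0 0 0
  0 0 0 0 0
After step 4: ants at (0,4),(0,0),(0,3)
  1 0 0 1 2
  0 0 0 0 0
  0 0 0 0 0
  0 0 0 0 0
  0 0 0 0 0
After step 5: ants at (0,3),(0,1),(0,4)
  0 1 0 2 3
  0 0 0 0 0
  0 0 0 0 0
  0 0 0 0 0
  0 0 0 0 0

0 1 0 2 3
0 0 0 0 0
0 0 0 0 0
0 0 0 0 0
0 0 0 0 0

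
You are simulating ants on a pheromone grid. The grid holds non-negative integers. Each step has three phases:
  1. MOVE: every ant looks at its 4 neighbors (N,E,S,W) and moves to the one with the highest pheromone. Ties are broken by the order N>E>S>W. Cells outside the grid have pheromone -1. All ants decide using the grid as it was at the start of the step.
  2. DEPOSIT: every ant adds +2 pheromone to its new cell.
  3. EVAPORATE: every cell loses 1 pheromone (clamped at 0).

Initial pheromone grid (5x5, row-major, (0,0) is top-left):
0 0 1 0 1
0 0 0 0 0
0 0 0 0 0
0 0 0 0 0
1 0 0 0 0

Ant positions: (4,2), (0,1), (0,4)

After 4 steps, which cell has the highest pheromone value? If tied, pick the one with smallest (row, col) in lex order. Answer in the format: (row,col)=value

Answer: (0,3)=3

Derivation:
Step 1: ant0:(4,2)->N->(3,2) | ant1:(0,1)->E->(0,2) | ant2:(0,4)->S->(1,4)
  grid max=2 at (0,2)
Step 2: ant0:(3,2)->N->(2,2) | ant1:(0,2)->E->(0,3) | ant2:(1,4)->N->(0,4)
  grid max=1 at (0,2)
Step 3: ant0:(2,2)->N->(1,2) | ant1:(0,3)->E->(0,4) | ant2:(0,4)->W->(0,3)
  grid max=2 at (0,3)
Step 4: ant0:(1,2)->N->(0,2) | ant1:(0,4)->W->(0,3) | ant2:(0,3)->E->(0,4)
  grid max=3 at (0,3)
Final grid:
  0 0 1 3 3
  0 0 0 0 0
  0 0 0 0 0
  0 0 0 0 0
  0 0 0 0 0
Max pheromone 3 at (0,3)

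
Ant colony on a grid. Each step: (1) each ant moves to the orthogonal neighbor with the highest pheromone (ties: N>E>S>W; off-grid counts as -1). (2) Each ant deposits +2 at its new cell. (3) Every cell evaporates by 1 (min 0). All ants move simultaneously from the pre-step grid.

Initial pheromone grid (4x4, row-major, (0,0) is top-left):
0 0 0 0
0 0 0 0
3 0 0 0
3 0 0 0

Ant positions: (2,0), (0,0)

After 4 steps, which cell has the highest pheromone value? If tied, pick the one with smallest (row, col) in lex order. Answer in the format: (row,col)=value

Step 1: ant0:(2,0)->S->(3,0) | ant1:(0,0)->E->(0,1)
  grid max=4 at (3,0)
Step 2: ant0:(3,0)->N->(2,0) | ant1:(0,1)->E->(0,2)
  grid max=3 at (2,0)
Step 3: ant0:(2,0)->S->(3,0) | ant1:(0,2)->E->(0,3)
  grid max=4 at (3,0)
Step 4: ant0:(3,0)->N->(2,0) | ant1:(0,3)->S->(1,3)
  grid max=3 at (2,0)
Final grid:
  0 0 0 0
  0 0 0 1
  3 0 0 0
  3 0 0 0
Max pheromone 3 at (2,0)

Answer: (2,0)=3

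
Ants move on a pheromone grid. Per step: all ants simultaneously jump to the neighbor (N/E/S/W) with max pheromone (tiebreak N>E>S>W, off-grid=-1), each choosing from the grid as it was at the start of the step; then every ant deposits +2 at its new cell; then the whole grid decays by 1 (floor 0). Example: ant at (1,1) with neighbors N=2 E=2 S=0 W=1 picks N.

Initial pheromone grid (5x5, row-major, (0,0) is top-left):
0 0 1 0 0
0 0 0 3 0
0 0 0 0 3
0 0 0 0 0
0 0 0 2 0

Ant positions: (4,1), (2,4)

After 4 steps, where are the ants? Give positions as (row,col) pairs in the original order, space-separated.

Step 1: ant0:(4,1)->N->(3,1) | ant1:(2,4)->N->(1,4)
  grid max=2 at (1,3)
Step 2: ant0:(3,1)->N->(2,1) | ant1:(1,4)->S->(2,4)
  grid max=3 at (2,4)
Step 3: ant0:(2,1)->N->(1,1) | ant1:(2,4)->N->(1,4)
  grid max=2 at (2,4)
Step 4: ant0:(1,1)->N->(0,1) | ant1:(1,4)->S->(2,4)
  grid max=3 at (2,4)

(0,1) (2,4)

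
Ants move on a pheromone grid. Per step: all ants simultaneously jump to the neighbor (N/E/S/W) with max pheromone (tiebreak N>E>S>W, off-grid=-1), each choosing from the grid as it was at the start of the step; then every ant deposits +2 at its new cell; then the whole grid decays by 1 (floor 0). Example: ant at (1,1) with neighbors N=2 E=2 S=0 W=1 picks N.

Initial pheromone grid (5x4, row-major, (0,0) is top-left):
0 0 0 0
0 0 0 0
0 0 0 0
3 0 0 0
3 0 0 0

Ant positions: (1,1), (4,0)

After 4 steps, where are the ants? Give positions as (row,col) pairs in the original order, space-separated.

Step 1: ant0:(1,1)->N->(0,1) | ant1:(4,0)->N->(3,0)
  grid max=4 at (3,0)
Step 2: ant0:(0,1)->E->(0,2) | ant1:(3,0)->S->(4,0)
  grid max=3 at (3,0)
Step 3: ant0:(0,2)->E->(0,3) | ant1:(4,0)->N->(3,0)
  grid max=4 at (3,0)
Step 4: ant0:(0,3)->S->(1,3) | ant1:(3,0)->S->(4,0)
  grid max=3 at (3,0)

(1,3) (4,0)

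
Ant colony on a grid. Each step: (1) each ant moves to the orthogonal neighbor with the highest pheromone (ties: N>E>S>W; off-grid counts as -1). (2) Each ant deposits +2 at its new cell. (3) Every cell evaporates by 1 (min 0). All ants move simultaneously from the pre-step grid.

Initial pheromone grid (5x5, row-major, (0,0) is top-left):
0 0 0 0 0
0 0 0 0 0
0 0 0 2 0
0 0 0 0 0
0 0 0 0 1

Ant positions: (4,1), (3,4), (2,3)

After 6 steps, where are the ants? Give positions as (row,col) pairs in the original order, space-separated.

Step 1: ant0:(4,1)->N->(3,1) | ant1:(3,4)->S->(4,4) | ant2:(2,3)->N->(1,3)
  grid max=2 at (4,4)
Step 2: ant0:(3,1)->N->(2,1) | ant1:(4,4)->N->(3,4) | ant2:(1,3)->S->(2,3)
  grid max=2 at (2,3)
Step 3: ant0:(2,1)->N->(1,1) | ant1:(3,4)->S->(4,4) | ant2:(2,3)->N->(1,3)
  grid max=2 at (4,4)
Step 4: ant0:(1,1)->N->(0,1) | ant1:(4,4)->N->(3,4) | ant2:(1,3)->S->(2,3)
  grid max=2 at (2,3)
Step 5: ant0:(0,1)->E->(0,2) | ant1:(3,4)->S->(4,4) | ant2:(2,3)->N->(1,3)
  grid max=2 at (4,4)
Step 6: ant0:(0,2)->E->(0,3) | ant1:(4,4)->N->(3,4) | ant2:(1,3)->S->(2,3)
  grid max=2 at (2,3)

(0,3) (3,4) (2,3)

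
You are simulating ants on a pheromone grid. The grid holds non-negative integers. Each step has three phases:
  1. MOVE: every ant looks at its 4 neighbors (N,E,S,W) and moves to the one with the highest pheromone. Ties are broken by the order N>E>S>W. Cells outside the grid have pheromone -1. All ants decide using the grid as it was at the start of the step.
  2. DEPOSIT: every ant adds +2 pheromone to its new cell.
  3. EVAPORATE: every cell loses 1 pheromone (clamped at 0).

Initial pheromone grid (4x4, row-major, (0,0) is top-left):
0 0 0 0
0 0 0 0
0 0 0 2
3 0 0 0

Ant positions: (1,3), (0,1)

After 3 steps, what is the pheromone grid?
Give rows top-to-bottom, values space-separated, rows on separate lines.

After step 1: ants at (2,3),(0,2)
  0 0 1 0
  0 0 0 0
  0 0 0 3
  2 0 0 0
After step 2: ants at (1,3),(0,3)
  0 0 0 1
  0 0 0 1
  0 0 0 2
  1 0 0 0
After step 3: ants at (2,3),(1,3)
  0 0 0 0
  0 0 0 2
  0 0 0 3
  0 0 0 0

0 0 0 0
0 0 0 2
0 0 0 3
0 0 0 0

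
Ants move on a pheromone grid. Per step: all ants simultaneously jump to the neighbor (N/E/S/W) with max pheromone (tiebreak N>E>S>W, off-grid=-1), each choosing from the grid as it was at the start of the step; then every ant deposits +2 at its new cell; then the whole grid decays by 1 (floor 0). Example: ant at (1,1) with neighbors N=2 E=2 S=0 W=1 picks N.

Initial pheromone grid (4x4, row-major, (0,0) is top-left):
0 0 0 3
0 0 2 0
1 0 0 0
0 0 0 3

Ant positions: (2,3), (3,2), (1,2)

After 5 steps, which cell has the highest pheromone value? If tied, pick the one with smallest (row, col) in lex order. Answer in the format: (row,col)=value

Step 1: ant0:(2,3)->S->(3,3) | ant1:(3,2)->E->(3,3) | ant2:(1,2)->N->(0,2)
  grid max=6 at (3,3)
Step 2: ant0:(3,3)->N->(2,3) | ant1:(3,3)->N->(2,3) | ant2:(0,2)->E->(0,3)
  grid max=5 at (3,3)
Step 3: ant0:(2,3)->S->(3,3) | ant1:(2,3)->S->(3,3) | ant2:(0,3)->S->(1,3)
  grid max=8 at (3,3)
Step 4: ant0:(3,3)->N->(2,3) | ant1:(3,3)->N->(2,3) | ant2:(1,3)->N->(0,3)
  grid max=7 at (3,3)
Step 5: ant0:(2,3)->S->(3,3) | ant1:(2,3)->S->(3,3) | ant2:(0,3)->S->(1,3)
  grid max=10 at (3,3)
Final grid:
  0 0 0 2
  0 0 0 1
  0 0 0 4
  0 0 0 10
Max pheromone 10 at (3,3)

Answer: (3,3)=10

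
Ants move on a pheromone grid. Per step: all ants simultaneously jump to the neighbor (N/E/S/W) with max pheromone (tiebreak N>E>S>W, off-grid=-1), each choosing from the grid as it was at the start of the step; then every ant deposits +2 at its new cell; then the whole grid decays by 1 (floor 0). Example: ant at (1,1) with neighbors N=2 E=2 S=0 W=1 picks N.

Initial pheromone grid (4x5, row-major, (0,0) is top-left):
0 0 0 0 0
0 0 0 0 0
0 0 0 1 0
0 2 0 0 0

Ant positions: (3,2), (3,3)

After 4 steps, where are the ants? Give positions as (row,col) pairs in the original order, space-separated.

Step 1: ant0:(3,2)->W->(3,1) | ant1:(3,3)->N->(2,3)
  grid max=3 at (3,1)
Step 2: ant0:(3,1)->N->(2,1) | ant1:(2,3)->N->(1,3)
  grid max=2 at (3,1)
Step 3: ant0:(2,1)->S->(3,1) | ant1:(1,3)->S->(2,3)
  grid max=3 at (3,1)
Step 4: ant0:(3,1)->N->(2,1) | ant1:(2,3)->N->(1,3)
  grid max=2 at (3,1)

(2,1) (1,3)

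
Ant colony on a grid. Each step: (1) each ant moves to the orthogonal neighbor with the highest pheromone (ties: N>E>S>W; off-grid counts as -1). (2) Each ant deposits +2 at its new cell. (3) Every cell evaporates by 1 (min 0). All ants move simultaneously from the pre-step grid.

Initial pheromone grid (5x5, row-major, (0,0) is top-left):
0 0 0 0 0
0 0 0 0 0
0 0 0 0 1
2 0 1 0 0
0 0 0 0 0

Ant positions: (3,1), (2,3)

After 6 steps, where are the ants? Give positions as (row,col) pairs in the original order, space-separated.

Step 1: ant0:(3,1)->W->(3,0) | ant1:(2,3)->E->(2,4)
  grid max=3 at (3,0)
Step 2: ant0:(3,0)->N->(2,0) | ant1:(2,4)->N->(1,4)
  grid max=2 at (3,0)
Step 3: ant0:(2,0)->S->(3,0) | ant1:(1,4)->S->(2,4)
  grid max=3 at (3,0)
Step 4: ant0:(3,0)->N->(2,0) | ant1:(2,4)->N->(1,4)
  grid max=2 at (3,0)
Step 5: ant0:(2,0)->S->(3,0) | ant1:(1,4)->S->(2,4)
  grid max=3 at (3,0)
Step 6: ant0:(3,0)->N->(2,0) | ant1:(2,4)->N->(1,4)
  grid max=2 at (3,0)

(2,0) (1,4)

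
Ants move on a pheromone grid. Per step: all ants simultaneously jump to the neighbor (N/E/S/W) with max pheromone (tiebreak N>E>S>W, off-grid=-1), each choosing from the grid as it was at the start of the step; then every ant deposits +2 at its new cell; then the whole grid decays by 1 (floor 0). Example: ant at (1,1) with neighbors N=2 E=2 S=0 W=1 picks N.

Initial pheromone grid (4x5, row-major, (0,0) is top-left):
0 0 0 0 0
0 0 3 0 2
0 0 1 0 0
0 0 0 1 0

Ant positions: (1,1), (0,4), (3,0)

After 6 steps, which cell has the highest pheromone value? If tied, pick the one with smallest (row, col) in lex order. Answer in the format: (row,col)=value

Step 1: ant0:(1,1)->E->(1,2) | ant1:(0,4)->S->(1,4) | ant2:(3,0)->N->(2,0)
  grid max=4 at (1,2)
Step 2: ant0:(1,2)->N->(0,2) | ant1:(1,4)->N->(0,4) | ant2:(2,0)->N->(1,0)
  grid max=3 at (1,2)
Step 3: ant0:(0,2)->S->(1,2) | ant1:(0,4)->S->(1,4) | ant2:(1,0)->N->(0,0)
  grid max=4 at (1,2)
Step 4: ant0:(1,2)->N->(0,2) | ant1:(1,4)->N->(0,4) | ant2:(0,0)->E->(0,1)
  grid max=3 at (1,2)
Step 5: ant0:(0,2)->S->(1,2) | ant1:(0,4)->S->(1,4) | ant2:(0,1)->E->(0,2)
  grid max=4 at (1,2)
Step 6: ant0:(1,2)->N->(0,2) | ant1:(1,4)->N->(0,4) | ant2:(0,2)->S->(1,2)
  grid max=5 at (1,2)
Final grid:
  0 0 3 0 1
  0 0 5 0 2
  0 0 0 0 0
  0 0 0 0 0
Max pheromone 5 at (1,2)

Answer: (1,2)=5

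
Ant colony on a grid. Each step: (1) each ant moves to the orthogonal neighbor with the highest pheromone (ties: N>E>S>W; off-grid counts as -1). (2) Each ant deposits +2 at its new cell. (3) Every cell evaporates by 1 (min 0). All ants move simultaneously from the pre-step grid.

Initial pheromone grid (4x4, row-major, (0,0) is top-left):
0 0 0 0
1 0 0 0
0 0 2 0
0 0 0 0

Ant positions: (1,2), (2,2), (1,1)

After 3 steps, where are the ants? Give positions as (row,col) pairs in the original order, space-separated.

Step 1: ant0:(1,2)->S->(2,2) | ant1:(2,2)->N->(1,2) | ant2:(1,1)->W->(1,0)
  grid max=3 at (2,2)
Step 2: ant0:(2,2)->N->(1,2) | ant1:(1,2)->S->(2,2) | ant2:(1,0)->N->(0,0)
  grid max=4 at (2,2)
Step 3: ant0:(1,2)->S->(2,2) | ant1:(2,2)->N->(1,2) | ant2:(0,0)->S->(1,0)
  grid max=5 at (2,2)

(2,2) (1,2) (1,0)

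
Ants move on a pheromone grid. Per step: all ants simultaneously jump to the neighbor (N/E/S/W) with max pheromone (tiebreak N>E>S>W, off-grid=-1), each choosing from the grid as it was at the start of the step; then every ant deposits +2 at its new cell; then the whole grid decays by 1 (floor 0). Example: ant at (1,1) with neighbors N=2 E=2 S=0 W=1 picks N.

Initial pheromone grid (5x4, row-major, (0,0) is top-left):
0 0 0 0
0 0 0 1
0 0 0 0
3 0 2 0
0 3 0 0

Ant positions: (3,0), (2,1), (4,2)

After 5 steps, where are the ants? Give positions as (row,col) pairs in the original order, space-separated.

Step 1: ant0:(3,0)->N->(2,0) | ant1:(2,1)->N->(1,1) | ant2:(4,2)->W->(4,1)
  grid max=4 at (4,1)
Step 2: ant0:(2,0)->S->(3,0) | ant1:(1,1)->N->(0,1) | ant2:(4,1)->N->(3,1)
  grid max=3 at (3,0)
Step 3: ant0:(3,0)->E->(3,1) | ant1:(0,1)->E->(0,2) | ant2:(3,1)->S->(4,1)
  grid max=4 at (4,1)
Step 4: ant0:(3,1)->S->(4,1) | ant1:(0,2)->E->(0,3) | ant2:(4,1)->N->(3,1)
  grid max=5 at (4,1)
Step 5: ant0:(4,1)->N->(3,1) | ant1:(0,3)->S->(1,3) | ant2:(3,1)->S->(4,1)
  grid max=6 at (4,1)

(3,1) (1,3) (4,1)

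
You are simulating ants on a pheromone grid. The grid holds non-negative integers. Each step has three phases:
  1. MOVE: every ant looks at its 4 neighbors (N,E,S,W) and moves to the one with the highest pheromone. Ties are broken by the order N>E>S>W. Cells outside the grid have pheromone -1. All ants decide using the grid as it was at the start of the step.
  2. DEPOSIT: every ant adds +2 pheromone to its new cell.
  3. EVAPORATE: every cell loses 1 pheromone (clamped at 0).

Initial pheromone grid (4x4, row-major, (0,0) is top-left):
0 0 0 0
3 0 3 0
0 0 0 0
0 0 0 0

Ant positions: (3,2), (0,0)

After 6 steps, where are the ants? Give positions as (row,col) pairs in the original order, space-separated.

Step 1: ant0:(3,2)->N->(2,2) | ant1:(0,0)->S->(1,0)
  grid max=4 at (1,0)
Step 2: ant0:(2,2)->N->(1,2) | ant1:(1,0)->N->(0,0)
  grid max=3 at (1,0)
Step 3: ant0:(1,2)->N->(0,2) | ant1:(0,0)->S->(1,0)
  grid max=4 at (1,0)
Step 4: ant0:(0,2)->S->(1,2) | ant1:(1,0)->N->(0,0)
  grid max=3 at (1,0)
Step 5: ant0:(1,2)->N->(0,2) | ant1:(0,0)->S->(1,0)
  grid max=4 at (1,0)
Step 6: ant0:(0,2)->S->(1,2) | ant1:(1,0)->N->(0,0)
  grid max=3 at (1,0)

(1,2) (0,0)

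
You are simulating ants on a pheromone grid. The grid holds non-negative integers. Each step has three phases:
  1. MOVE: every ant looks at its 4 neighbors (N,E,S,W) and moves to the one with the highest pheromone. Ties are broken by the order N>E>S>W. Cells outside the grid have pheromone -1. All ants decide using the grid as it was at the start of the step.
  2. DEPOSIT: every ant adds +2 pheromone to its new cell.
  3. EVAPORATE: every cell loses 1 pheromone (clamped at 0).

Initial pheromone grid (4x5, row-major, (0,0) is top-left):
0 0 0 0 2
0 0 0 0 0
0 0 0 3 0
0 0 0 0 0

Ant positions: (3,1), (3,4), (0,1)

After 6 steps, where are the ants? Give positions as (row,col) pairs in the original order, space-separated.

Step 1: ant0:(3,1)->N->(2,1) | ant1:(3,4)->N->(2,4) | ant2:(0,1)->E->(0,2)
  grid max=2 at (2,3)
Step 2: ant0:(2,1)->N->(1,1) | ant1:(2,4)->W->(2,3) | ant2:(0,2)->E->(0,3)
  grid max=3 at (2,3)
Step 3: ant0:(1,1)->N->(0,1) | ant1:(2,3)->N->(1,3) | ant2:(0,3)->E->(0,4)
  grid max=2 at (2,3)
Step 4: ant0:(0,1)->E->(0,2) | ant1:(1,3)->S->(2,3) | ant2:(0,4)->S->(1,4)
  grid max=3 at (2,3)
Step 5: ant0:(0,2)->E->(0,3) | ant1:(2,3)->N->(1,3) | ant2:(1,4)->N->(0,4)
  grid max=2 at (2,3)
Step 6: ant0:(0,3)->E->(0,4) | ant1:(1,3)->S->(2,3) | ant2:(0,4)->W->(0,3)
  grid max=3 at (2,3)

(0,4) (2,3) (0,3)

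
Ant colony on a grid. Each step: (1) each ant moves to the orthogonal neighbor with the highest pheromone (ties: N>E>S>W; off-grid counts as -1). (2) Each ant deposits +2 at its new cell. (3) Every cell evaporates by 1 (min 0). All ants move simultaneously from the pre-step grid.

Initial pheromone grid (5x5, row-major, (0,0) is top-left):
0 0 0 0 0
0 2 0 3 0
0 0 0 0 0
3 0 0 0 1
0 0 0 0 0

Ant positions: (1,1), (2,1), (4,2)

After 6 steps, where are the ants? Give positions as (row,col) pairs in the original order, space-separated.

Step 1: ant0:(1,1)->N->(0,1) | ant1:(2,1)->N->(1,1) | ant2:(4,2)->N->(3,2)
  grid max=3 at (1,1)
Step 2: ant0:(0,1)->S->(1,1) | ant1:(1,1)->N->(0,1) | ant2:(3,2)->N->(2,2)
  grid max=4 at (1,1)
Step 3: ant0:(1,1)->N->(0,1) | ant1:(0,1)->S->(1,1) | ant2:(2,2)->N->(1,2)
  grid max=5 at (1,1)
Step 4: ant0:(0,1)->S->(1,1) | ant1:(1,1)->N->(0,1) | ant2:(1,2)->W->(1,1)
  grid max=8 at (1,1)
Step 5: ant0:(1,1)->N->(0,1) | ant1:(0,1)->S->(1,1) | ant2:(1,1)->N->(0,1)
  grid max=9 at (1,1)
Step 6: ant0:(0,1)->S->(1,1) | ant1:(1,1)->N->(0,1) | ant2:(0,1)->S->(1,1)
  grid max=12 at (1,1)

(1,1) (0,1) (1,1)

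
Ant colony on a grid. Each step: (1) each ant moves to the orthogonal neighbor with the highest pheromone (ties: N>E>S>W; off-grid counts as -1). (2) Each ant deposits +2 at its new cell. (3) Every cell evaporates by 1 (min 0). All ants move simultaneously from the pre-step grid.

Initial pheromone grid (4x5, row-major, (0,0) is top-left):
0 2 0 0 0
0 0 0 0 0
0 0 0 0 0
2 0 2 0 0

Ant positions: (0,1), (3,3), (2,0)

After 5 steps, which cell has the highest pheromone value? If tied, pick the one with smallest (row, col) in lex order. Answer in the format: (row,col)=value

Answer: (3,0)=3

Derivation:
Step 1: ant0:(0,1)->E->(0,2) | ant1:(3,3)->W->(3,2) | ant2:(2,0)->S->(3,0)
  grid max=3 at (3,0)
Step 2: ant0:(0,2)->W->(0,1) | ant1:(3,2)->N->(2,2) | ant2:(3,0)->N->(2,0)
  grid max=2 at (0,1)
Step 3: ant0:(0,1)->E->(0,2) | ant1:(2,2)->S->(3,2) | ant2:(2,0)->S->(3,0)
  grid max=3 at (3,0)
Step 4: ant0:(0,2)->W->(0,1) | ant1:(3,2)->N->(2,2) | ant2:(3,0)->N->(2,0)
  grid max=2 at (0,1)
Step 5: ant0:(0,1)->E->(0,2) | ant1:(2,2)->S->(3,2) | ant2:(2,0)->S->(3,0)
  grid max=3 at (3,0)
Final grid:
  0 1 1 0 0
  0 0 0 0 0
  0 0 0 0 0
  3 0 3 0 0
Max pheromone 3 at (3,0)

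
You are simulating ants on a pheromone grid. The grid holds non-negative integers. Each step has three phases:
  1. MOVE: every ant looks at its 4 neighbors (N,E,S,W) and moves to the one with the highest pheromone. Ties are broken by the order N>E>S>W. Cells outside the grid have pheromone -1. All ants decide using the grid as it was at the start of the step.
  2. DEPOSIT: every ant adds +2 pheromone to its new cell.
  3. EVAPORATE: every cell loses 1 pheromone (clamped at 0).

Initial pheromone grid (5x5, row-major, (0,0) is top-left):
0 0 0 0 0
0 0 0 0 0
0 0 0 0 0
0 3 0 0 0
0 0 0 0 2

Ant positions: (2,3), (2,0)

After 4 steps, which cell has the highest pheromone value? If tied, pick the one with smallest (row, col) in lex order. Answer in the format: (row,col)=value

Answer: (0,2)=1

Derivation:
Step 1: ant0:(2,3)->N->(1,3) | ant1:(2,0)->N->(1,0)
  grid max=2 at (3,1)
Step 2: ant0:(1,3)->N->(0,3) | ant1:(1,0)->N->(0,0)
  grid max=1 at (0,0)
Step 3: ant0:(0,3)->E->(0,4) | ant1:(0,0)->E->(0,1)
  grid max=1 at (0,1)
Step 4: ant0:(0,4)->S->(1,4) | ant1:(0,1)->E->(0,2)
  grid max=1 at (0,2)
Final grid:
  0 0 1 0 0
  0 0 0 0 1
  0 0 0 0 0
  0 0 0 0 0
  0 0 0 0 0
Max pheromone 1 at (0,2)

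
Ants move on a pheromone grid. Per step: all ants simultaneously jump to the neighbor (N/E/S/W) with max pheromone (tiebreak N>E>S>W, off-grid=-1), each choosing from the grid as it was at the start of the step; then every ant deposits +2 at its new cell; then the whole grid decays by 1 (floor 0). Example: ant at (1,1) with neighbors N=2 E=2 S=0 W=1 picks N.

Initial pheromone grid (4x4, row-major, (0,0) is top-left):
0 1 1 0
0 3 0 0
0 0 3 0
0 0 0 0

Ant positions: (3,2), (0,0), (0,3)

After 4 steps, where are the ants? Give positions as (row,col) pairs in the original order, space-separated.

Step 1: ant0:(3,2)->N->(2,2) | ant1:(0,0)->E->(0,1) | ant2:(0,3)->W->(0,2)
  grid max=4 at (2,2)
Step 2: ant0:(2,2)->N->(1,2) | ant1:(0,1)->E->(0,2) | ant2:(0,2)->W->(0,1)
  grid max=3 at (0,1)
Step 3: ant0:(1,2)->N->(0,2) | ant1:(0,2)->W->(0,1) | ant2:(0,1)->E->(0,2)
  grid max=6 at (0,2)
Step 4: ant0:(0,2)->W->(0,1) | ant1:(0,1)->E->(0,2) | ant2:(0,2)->W->(0,1)
  grid max=7 at (0,1)

(0,1) (0,2) (0,1)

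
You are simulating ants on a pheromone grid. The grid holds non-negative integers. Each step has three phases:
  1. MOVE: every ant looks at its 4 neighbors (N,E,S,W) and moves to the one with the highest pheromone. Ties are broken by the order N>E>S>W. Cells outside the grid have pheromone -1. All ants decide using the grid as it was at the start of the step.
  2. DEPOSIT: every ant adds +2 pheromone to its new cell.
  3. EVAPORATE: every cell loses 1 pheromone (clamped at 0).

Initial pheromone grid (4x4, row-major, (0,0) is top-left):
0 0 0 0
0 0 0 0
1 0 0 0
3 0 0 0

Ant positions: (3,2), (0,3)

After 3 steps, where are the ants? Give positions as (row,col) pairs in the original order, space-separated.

Step 1: ant0:(3,2)->N->(2,2) | ant1:(0,3)->S->(1,3)
  grid max=2 at (3,0)
Step 2: ant0:(2,2)->N->(1,2) | ant1:(1,3)->N->(0,3)
  grid max=1 at (0,3)
Step 3: ant0:(1,2)->N->(0,2) | ant1:(0,3)->S->(1,3)
  grid max=1 at (0,2)

(0,2) (1,3)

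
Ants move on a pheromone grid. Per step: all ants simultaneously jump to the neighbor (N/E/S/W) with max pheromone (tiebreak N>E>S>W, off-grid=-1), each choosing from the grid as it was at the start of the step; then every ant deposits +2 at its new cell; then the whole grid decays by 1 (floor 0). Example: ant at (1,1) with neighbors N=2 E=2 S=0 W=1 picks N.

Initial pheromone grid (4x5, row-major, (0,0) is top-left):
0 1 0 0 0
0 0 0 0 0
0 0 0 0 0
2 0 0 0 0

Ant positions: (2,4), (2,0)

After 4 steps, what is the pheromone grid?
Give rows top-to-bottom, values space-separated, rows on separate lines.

After step 1: ants at (1,4),(3,0)
  0 0 0 0 0
  0 0 0 0 1
  0 0 0 0 0
  3 0 0 0 0
After step 2: ants at (0,4),(2,0)
  0 0 0 0 1
  0 0 0 0 0
  1 0 0 0 0
  2 0 0 0 0
After step 3: ants at (1,4),(3,0)
  0 0 0 0 0
  0 0 0 0 1
  0 0 0 0 0
  3 0 0 0 0
After step 4: ants at (0,4),(2,0)
  0 0 0 0 1
  0 0 0 0 0
  1 0 0 0 0
  2 0 0 0 0

0 0 0 0 1
0 0 0 0 0
1 0 0 0 0
2 0 0 0 0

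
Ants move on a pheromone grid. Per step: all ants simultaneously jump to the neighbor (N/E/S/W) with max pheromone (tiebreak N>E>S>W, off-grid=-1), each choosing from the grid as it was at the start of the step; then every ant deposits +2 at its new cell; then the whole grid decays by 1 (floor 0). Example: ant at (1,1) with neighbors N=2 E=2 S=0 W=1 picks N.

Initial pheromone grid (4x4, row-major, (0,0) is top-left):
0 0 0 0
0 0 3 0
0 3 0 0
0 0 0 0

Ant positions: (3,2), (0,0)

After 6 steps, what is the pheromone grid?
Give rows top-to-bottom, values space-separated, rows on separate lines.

After step 1: ants at (2,2),(0,1)
  0 1 0 0
  0 0 2 0
  0 2 1 0
  0 0 0 0
After step 2: ants at (1,2),(0,2)
  0 0 1 0
  0 0 3 0
  0 1 0 0
  0 0 0 0
After step 3: ants at (0,2),(1,2)
  0 0 2 0
  0 0 4 0
  0 0 0 0
  0 0 0 0
After step 4: ants at (1,2),(0,2)
  0 0 3 0
  0 0 5 0
  0 0 0 0
  0 0 0 0
After step 5: ants at (0,2),(1,2)
  0 0 4 0
  0 0 6 0
  0 0 0 0
  0 0 0 0
After step 6: ants at (1,2),(0,2)
  0 0 5 0
  0 0 7 0
  0 0 0 0
  0 0 0 0

0 0 5 0
0 0 7 0
0 0 0 0
0 0 0 0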